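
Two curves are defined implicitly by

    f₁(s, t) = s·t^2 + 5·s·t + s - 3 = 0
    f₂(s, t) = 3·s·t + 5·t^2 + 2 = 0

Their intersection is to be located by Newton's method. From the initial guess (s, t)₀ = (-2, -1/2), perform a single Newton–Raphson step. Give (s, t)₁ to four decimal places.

(-33.7143, 4.3929)

At (-2, -1/2): F = (-0.5000, 6.2500).
Jacobian J = [[t^2 + 5·t + 1, 2·s·t + 5·s], [3·t, 3·s + 10·t]].
At the point, J = [[-1.2500, -8.0000], [-1.5000, -11.0000]] (det J = 1.7500).
Solving J·Δ = −F gives Δ = (-31.7143, 4.8929).
Then the next iterate is (s, t)₁ = (-33.7143, 4.3929).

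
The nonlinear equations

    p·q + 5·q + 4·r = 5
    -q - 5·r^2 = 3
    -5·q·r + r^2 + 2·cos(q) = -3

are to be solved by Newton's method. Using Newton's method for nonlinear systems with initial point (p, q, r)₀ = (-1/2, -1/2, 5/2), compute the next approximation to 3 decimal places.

At (-1/2, -1/2, 5/2): F = (2.750, -33.750, 17.25517).
Jacobian J = [[q, p + 5, 4], [0, -1, -10·r], [0, -5·r - 2·sin(q), -5·q + 2·r]].
At the point, J = [[-0.500, 4.500, 4.000], [0.000, -1.000, -25.000], [0.000, -11.54115, 7.500]] (det J = 148.01436).
Solving J·Δ = −F gives Δ = (-0.073, 0.602, -1.374).
Then the next iterate is (p, q, r)₁ = (-0.573, 0.102, 1.126).

(-0.573, 0.102, 1.126)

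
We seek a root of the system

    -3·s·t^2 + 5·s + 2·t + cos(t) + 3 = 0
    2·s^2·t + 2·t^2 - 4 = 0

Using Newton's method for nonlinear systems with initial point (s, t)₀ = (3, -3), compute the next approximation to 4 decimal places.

(2.0335, -2.1320)

At (3, -3): F = (-69.989992, -40.0000).
Jacobian J = [[-3·t^2 + 5, -6·s·t - sin(t) + 2], [4·s·t, 2·s^2 + 4·t]].
At the point, J = [[-22.0000, 56.141120], [-36.0000, 6.0000]] (det J = 1889.080320).
Solving J·Δ = −F gives Δ = (-0.9665, 0.8680).
Then the next iterate is (s, t)₁ = (2.0335, -2.1320).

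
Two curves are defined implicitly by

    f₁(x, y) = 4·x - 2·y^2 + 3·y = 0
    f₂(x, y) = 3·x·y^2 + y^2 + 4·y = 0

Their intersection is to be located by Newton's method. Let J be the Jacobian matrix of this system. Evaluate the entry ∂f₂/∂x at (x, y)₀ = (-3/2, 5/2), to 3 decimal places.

18.750

∂f₂/∂x = 3·y^2.
At (-3/2, 5/2) this is 18.750.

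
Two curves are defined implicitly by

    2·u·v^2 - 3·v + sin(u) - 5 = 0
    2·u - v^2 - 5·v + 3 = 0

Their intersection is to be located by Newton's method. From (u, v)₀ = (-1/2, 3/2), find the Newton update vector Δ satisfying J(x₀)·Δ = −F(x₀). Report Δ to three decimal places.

At (-1/2, 3/2): F = (-12.22943, -7.750).
Jacobian J = [[2·v^2 + cos(u), 4·u·v - 3], [2, -2·v - 5]].
At the point, J = [[5.37758, -6.000], [2.000, -8.000]] (det J = -31.02066).
Solving J·Δ = −F gives Δ = (1.655, -0.555).

(1.655, -0.555)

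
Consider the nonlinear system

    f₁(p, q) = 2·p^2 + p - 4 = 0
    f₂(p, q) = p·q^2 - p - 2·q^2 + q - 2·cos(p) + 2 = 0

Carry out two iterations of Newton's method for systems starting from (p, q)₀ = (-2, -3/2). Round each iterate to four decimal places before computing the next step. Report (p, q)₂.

(-1.6864, -0.9142)

At (-2, -3/2): F = (2.0000, -5.667706).
Jacobian J = [[4·p + 1, 0], [q^2 + 2·sin(p) - 1, 2·p·q - 4·q + 1]].
At the point, J = [[-7.0000, 0.0000], [-0.568595, 13.0000]] (det J = -91.0000).
Solving J·Δ = −F gives Δ = (0.2857, 0.4485).
Then the next iterate is (p, q)₁ = (-1.7143, -1.0515).
Round to (-1.7143, -1.0515) and repeat: F = (0.163349, -1.157901), J = [[-5.8572, 0.0000], [-1.873790, 8.811173]].
Δ = (0.0279, 0.1373), so (p, q)₂ = (-1.6864, -0.9142).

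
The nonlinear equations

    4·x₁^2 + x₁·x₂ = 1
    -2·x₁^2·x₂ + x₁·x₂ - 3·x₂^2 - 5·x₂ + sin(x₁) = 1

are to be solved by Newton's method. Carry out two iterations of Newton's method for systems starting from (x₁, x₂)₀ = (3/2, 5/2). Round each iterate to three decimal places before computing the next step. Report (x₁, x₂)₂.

(0.567, 0.352)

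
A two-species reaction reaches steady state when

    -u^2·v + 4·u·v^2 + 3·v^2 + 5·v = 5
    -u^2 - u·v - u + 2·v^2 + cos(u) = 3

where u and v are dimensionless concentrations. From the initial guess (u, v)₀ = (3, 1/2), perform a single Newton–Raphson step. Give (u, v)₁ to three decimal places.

At (3, 1/2): F = (-3.250, -16.98999).
Jacobian J = [[-2·u·v + 4·v^2, -u^2 + 8·u·v + 6·v + 5], [-2·u - v - sin(u) - 1, -u + 4·v]].
At the point, J = [[-2.000, 11.000], [-7.64112, -1.000]] (det J = 86.05232).
Solving J·Δ = −F gives Δ = (-2.210, -0.106).
Then the next iterate is (u, v)₁ = (0.790, 0.394).

(0.790, 0.394)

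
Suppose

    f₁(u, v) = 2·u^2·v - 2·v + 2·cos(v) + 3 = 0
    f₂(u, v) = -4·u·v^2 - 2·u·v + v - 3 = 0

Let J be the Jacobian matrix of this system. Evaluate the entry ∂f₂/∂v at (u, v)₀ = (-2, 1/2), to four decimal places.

13.0000

∂f₂/∂v = -8·u·v - 2·u + 1.
At (-2, 1/2) this is 13.0000.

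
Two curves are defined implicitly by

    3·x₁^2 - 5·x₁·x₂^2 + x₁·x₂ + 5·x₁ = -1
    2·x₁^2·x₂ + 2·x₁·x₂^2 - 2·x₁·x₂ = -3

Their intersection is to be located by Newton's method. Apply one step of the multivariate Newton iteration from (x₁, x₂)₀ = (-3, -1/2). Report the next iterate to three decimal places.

(-1.834, -0.441)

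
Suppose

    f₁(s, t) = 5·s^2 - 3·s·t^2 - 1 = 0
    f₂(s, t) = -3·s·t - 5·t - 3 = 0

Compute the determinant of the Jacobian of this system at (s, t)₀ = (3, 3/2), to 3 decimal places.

-447.000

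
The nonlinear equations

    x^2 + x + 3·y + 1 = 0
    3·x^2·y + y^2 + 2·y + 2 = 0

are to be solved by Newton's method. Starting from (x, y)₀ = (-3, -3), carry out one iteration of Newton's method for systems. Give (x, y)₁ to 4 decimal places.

(-2.3430, -1.2383)

At (-3, -3): F = (-2.0000, -76.0000).
Jacobian J = [[2·x + 1, 3], [6·x·y, 3·x^2 + 2·y + 2]].
At the point, J = [[-5.0000, 3.0000], [54.0000, 23.0000]] (det J = -277.0000).
Solving J·Δ = −F gives Δ = (0.6570, 1.7617).
Then the next iterate is (x, y)₁ = (-2.3430, -1.2383).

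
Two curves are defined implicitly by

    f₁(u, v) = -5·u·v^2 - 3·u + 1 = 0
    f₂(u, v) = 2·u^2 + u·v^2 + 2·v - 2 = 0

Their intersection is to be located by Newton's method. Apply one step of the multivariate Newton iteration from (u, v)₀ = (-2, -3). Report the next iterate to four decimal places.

(-1.5458, -1.7467)

At (-2, -3): F = (97.0000, -18.0000).
Jacobian J = [[-5·v^2 - 3, -10·u·v], [4·u + v^2, 2·u·v + 2]].
At the point, J = [[-48.0000, -60.0000], [1.0000, 14.0000]] (det J = -612.0000).
Solving J·Δ = −F gives Δ = (0.4542, 1.2533).
Then the next iterate is (u, v)₁ = (-1.5458, -1.7467).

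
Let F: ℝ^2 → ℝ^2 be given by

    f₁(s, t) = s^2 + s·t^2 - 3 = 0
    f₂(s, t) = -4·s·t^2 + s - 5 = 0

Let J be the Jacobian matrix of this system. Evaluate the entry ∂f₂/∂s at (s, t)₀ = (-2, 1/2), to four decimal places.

0.0000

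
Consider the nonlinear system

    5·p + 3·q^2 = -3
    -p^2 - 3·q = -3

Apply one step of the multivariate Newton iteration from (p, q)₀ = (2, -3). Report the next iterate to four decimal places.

(2.2759, -0.7011)

At (2, -3): F = (40.0000, 8.0000).
Jacobian J = [[5, 6·q], [-2·p, -3]].
At the point, J = [[5.0000, -18.0000], [-4.0000, -3.0000]] (det J = -87.0000).
Solving J·Δ = −F gives Δ = (0.2759, 2.2989).
Then the next iterate is (p, q)₁ = (2.2759, -0.7011).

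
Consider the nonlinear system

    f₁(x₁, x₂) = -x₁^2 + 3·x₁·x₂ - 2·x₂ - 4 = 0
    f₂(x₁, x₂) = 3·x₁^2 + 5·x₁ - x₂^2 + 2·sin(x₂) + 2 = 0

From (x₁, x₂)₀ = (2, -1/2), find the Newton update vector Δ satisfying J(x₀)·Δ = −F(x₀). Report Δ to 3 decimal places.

At (2, -1/2): F = (-10.000, 22.79115).
Jacobian J = [[-2·x₁ + 3·x₂, 3·x₁ - 2], [6·x₁ + 5, -2·x₂ + 2·cos(x₂)]].
At the point, J = [[-5.500, 4.000], [17.000, 2.75517]] (det J = -83.15341).
Solving J·Δ = −F gives Δ = (-1.428, 0.537).

(-1.428, 0.537)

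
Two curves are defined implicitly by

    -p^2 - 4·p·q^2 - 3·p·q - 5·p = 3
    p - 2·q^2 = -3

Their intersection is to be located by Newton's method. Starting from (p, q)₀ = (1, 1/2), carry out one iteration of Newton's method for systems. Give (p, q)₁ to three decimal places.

At (1, 1/2): F = (-11.500, 3.500).
Jacobian J = [[-2·p - 4·q^2 - 3·q - 5, -8·p·q - 3·p], [1, -4·q]].
At the point, J = [[-9.500, -7.000], [1.000, -2.000]] (det J = 26.000).
Solving J·Δ = −F gives Δ = (-1.827, 0.837).
Then the next iterate is (p, q)₁ = (-0.827, 1.337).

(-0.827, 1.337)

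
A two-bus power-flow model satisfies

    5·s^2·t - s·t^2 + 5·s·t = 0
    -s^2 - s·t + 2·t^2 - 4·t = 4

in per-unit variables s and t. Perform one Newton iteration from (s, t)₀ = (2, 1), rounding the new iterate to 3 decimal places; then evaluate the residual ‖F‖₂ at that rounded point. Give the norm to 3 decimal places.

11.013

At (2, 1): F = (28.000, -12.000).
Jacobian J = [[10·s·t - t^2 + 5·t, 5·s^2 - 2·s·t + 5·s], [-2·s - t, -s + 4·t - 4]].
At the point, J = [[24.000, 26.000], [-5.000, -2.000]] (det J = 82.000).
Solving J·Δ = −F gives Δ = (-3.122, 1.805).
Then the next iterate is (s, t)₁ = (-1.122, 2.805).
Re-evaluating at (-1.122, 2.805): F = (10.74772, 2.40438), so ‖F‖₂ = 11.013.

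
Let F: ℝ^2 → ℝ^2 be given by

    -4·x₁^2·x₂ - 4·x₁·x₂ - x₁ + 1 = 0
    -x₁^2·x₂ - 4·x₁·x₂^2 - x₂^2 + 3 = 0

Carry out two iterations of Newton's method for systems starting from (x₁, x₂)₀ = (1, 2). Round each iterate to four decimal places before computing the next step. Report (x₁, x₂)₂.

At (1, 2): F = (-16.0000, -19.0000).
Jacobian J = [[-8·x₁·x₂ - 4·x₂ - 1, -4·x₁^2 - 4·x₁], [-2·x₁·x₂ - 4·x₂^2, -x₁^2 - 8·x₁·x₂ - 2·x₂]].
At the point, J = [[-25.0000, -8.0000], [-20.0000, -21.0000]] (det J = 365.0000).
Solving J·Δ = −F gives Δ = (-0.5041, -0.4247).
Then the next iterate is (x₁, x₂)₁ = (0.4959, 1.5753).
Round to (0.4959, 1.5753) and repeat: F = (-4.170236, -4.791405), J = [[-13.550730, -2.967267], [-11.488663, -9.646047]].
Δ = (-0.2692, -0.1761), so (x₁, x₂)₂ = (0.2267, 1.3992).

(0.2267, 1.3992)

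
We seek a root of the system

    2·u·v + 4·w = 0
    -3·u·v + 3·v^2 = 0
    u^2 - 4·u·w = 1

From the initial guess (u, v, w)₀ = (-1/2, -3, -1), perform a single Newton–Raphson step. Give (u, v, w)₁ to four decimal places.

(-0.2500, -1.5000, 0.0000)

At (-1/2, -3, -1): F = (-1.0000, 22.5000, -2.7500).
Jacobian J = [[2·v, 2·u, 4], [-3·v, -3·u + 6·v, 0], [2·u - 4·w, 0, -4·u]].
At the point, J = [[-6.0000, -1.0000, 4.0000], [9.0000, -16.5000, 0.0000], [3.0000, 0.0000, 2.0000]] (det J = 414.0000).
Solving J·Δ = −F gives Δ = (0.2500, 1.5000, 1.0000).
Then the next iterate is (u, v, w)₁ = (-0.2500, -1.5000, 0.0000).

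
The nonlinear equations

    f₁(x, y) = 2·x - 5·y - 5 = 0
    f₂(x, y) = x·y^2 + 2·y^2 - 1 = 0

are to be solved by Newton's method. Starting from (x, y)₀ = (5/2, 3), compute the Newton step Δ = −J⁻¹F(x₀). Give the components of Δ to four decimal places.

At (5/2, 3): F = (-15.0000, 39.5000).
Jacobian J = [[2, -5], [y^2, 2·x·y + 4·y]].
At the point, J = [[2.0000, -5.0000], [9.0000, 27.0000]] (det J = 99.0000).
Solving J·Δ = −F gives Δ = (2.0960, -2.1616).

(2.0960, -2.1616)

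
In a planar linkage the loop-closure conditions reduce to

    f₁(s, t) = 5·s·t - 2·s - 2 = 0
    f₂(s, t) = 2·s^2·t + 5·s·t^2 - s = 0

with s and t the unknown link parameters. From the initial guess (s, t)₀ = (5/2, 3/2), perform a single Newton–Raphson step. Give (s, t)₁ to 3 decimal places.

At (5/2, 3/2): F = (11.750, 44.375).
Jacobian J = [[5·t - 2, 5·s], [4·s·t + 5·t^2 - 1, 2·s^2 + 10·s·t]].
At the point, J = [[5.500, 12.500], [25.250, 50.000]] (det J = -40.625).
Solving J·Δ = −F gives Δ = (0.808, -1.295).
Then the next iterate is (s, t)₁ = (3.308, 0.205).

(3.308, 0.205)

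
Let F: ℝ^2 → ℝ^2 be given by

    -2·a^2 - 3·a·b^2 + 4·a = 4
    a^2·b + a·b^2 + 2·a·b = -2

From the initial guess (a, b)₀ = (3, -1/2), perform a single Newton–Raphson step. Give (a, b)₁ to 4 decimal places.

(1.5368, -0.5614)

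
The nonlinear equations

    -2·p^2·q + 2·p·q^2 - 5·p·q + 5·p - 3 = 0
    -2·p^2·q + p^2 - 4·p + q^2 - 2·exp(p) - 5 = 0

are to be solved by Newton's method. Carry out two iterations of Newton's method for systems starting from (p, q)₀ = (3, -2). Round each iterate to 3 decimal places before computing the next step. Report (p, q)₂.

(-0.350, -2.298)

At (3, -2): F = (102.000, -8.17107).
Jacobian J = [[-4·p·q + 2·q^2 - 5·q + 5, -2·p^2 + 4·p·q - 5·p], [-4·p·q + 2·p - 2·exp(p) - 4, -2·p^2 + 2·q]].
At the point, J = [[47.000, -57.000], [-14.17107, -22.000]] (det J = -1841.75121).
Solving J·Δ = −F gives Δ = (-1.471, 0.576).
Then the next iterate is (p, q)₁ = (1.529, -1.424).
Round to (1.529, -1.424) and repeat: F = (28.39059, -9.31933), J = [[24.88474, -21.02987], [-1.45994, -7.52368]].
Δ = (-1.879, -0.874), so (p, q)₂ = (-0.350, -2.298).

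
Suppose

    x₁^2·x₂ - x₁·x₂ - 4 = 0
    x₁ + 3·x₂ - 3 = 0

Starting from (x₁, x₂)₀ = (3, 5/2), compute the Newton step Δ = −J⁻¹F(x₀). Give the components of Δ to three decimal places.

(0.381, -2.627)

At (3, 5/2): F = (11.000, 7.500).
Jacobian J = [[2·x₁·x₂ - x₂, x₁^2 - x₁], [1, 3]].
At the point, J = [[12.500, 6.000], [1.000, 3.000]] (det J = 31.500).
Solving J·Δ = −F gives Δ = (0.381, -2.627).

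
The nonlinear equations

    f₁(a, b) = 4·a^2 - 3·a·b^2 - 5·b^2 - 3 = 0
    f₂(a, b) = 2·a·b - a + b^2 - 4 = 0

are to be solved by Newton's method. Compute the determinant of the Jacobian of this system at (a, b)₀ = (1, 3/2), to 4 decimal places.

54.2500

J = [[8·a - 3·b^2, -6·a·b - 10·b], [2·b - 1, 2·a + 2·b]].
At the point, J = [[1.2500, -24.0000], [2.0000, 5.0000]].
det J = 54.2500.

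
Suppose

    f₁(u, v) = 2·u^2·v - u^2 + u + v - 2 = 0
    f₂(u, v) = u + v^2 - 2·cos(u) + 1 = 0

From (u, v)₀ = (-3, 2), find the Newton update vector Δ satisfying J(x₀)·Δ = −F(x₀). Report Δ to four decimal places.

(0.2496, -1.0398)

At (-3, 2): F = (24.0000, 3.979985).
Jacobian J = [[4·u·v - 2·u + 1, 2·u^2 + 1], [2·sin(u) + 1, 2·v]].
At the point, J = [[-17.0000, 19.0000], [0.717760, 4.0000]] (det J = -81.637440).
Solving J·Δ = −F gives Δ = (0.2496, -1.0398).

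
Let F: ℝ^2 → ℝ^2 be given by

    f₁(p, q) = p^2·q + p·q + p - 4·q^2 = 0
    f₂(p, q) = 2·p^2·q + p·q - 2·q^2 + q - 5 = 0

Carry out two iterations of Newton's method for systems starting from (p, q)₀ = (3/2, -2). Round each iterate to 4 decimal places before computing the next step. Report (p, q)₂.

(-2.3574, -0.9348)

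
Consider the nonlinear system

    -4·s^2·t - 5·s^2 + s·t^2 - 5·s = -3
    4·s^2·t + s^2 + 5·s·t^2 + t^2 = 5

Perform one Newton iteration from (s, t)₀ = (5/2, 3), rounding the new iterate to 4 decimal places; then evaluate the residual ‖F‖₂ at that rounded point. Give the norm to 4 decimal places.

At (5/2, 3): F = (-93.2500, 197.7500).
Jacobian J = [[-8·s·t - 10·s + t^2 - 5, -4·s^2 + 2·s·t], [8·s·t + 2·s + 5·t^2, 4·s^2 + 10·s·t + 2·t]].
At the point, J = [[-81.0000, -10.0000], [110.0000, 106.0000]] (det J = -7486.0000).
Solving J·Δ = −F gives Δ = (-1.0562, -0.7695).
Then the next iterate is (s, t)₁ = (1.4438, 2.2305).
Re-evaluating at (1.4438, 2.2305): F = (-26.057130, 56.573584), so ‖F‖₂ = 62.2860.

62.2860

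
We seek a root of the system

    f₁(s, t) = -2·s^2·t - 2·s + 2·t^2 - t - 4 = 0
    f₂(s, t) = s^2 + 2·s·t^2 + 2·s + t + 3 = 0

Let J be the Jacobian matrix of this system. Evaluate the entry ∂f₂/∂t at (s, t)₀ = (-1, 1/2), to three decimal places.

∂f₂/∂t = 4·s·t + 1.
At (-1, 1/2) this is -1.000.

-1.000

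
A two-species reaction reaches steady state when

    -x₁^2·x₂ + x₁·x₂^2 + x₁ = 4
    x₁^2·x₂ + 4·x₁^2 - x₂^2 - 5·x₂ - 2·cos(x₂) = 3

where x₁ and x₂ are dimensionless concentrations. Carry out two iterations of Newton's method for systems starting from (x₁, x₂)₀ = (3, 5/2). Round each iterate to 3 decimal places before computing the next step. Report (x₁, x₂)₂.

(1.714, 2.273)

At (3, 5/2): F = (-4.750, 38.35229).
Jacobian J = [[-2·x₁·x₂ + x₂^2 + 1, -x₁^2 + 2·x₁·x₂], [2·x₁·x₂ + 8·x₁, x₁^2 - 2·x₂ + 2·sin(x₂) - 5]].
At the point, J = [[-7.750, 6.000], [39.000, 0.19694]] (det J = -235.52632).
Solving J·Δ = −F gives Δ = (-0.981, -0.475).
Then the next iterate is (x₁, x₂)₁ = (2.019, 2.025).
Round to (2.019, 2.025) and repeat: F = (-1.95647, 8.21194), J = [[-3.07632, 4.10059], [24.32895, -3.17642]].
Δ = (-0.305, 0.248), so (x₁, x₂)₂ = (1.714, 2.273).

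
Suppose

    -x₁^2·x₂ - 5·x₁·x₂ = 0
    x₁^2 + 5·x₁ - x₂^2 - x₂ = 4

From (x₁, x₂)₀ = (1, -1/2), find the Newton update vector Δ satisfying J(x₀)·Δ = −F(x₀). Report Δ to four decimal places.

At (1, -1/2): F = (3.0000, 2.2500).
Jacobian J = [[-2·x₁·x₂ - 5·x₂, -x₁^2 - 5·x₁], [2·x₁ + 5, -2·x₂ - 1]].
At the point, J = [[3.5000, -6.0000], [7.0000, 0.0000]] (det J = 42.0000).
Solving J·Δ = −F gives Δ = (-0.3214, 0.3125).

(-0.3214, 0.3125)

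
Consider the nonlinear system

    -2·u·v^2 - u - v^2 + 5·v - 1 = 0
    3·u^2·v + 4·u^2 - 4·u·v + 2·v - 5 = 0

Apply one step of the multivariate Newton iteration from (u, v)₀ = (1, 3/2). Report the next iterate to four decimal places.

(0.9805, 1.2143)

At (1, 3/2): F = (-1.2500, 0.5000).
Jacobian J = [[-2·v^2 - 1, -4·u·v - 2·v + 5], [6·u·v + 8·u - 4·v, 3·u^2 - 4·u + 2]].
At the point, J = [[-5.5000, -4.0000], [11.0000, 1.0000]] (det J = 38.5000).
Solving J·Δ = −F gives Δ = (-0.0195, -0.2857).
Then the next iterate is (u, v)₁ = (0.9805, 1.2143).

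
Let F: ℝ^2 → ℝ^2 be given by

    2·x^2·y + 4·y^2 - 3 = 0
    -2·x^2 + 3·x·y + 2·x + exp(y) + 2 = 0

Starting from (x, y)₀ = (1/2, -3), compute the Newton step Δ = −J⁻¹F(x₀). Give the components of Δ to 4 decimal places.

(0.0135, 1.3370)

At (1/2, -3): F = (31.5000, -1.950213).
Jacobian J = [[4·x·y, 2·x^2 + 8·y], [-4·x + 3·y + 2, 3·x + exp(y)]].
At the point, J = [[-6.0000, -23.5000], [-9.0000, 1.549787]] (det J = -220.798722).
Solving J·Δ = −F gives Δ = (0.0135, 1.3370).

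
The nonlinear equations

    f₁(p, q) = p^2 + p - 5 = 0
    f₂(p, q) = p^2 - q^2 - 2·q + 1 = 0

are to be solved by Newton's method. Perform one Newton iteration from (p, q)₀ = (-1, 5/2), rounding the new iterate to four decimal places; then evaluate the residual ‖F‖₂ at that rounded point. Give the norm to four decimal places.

At (-1, 5/2): F = (-5.0000, -9.2500).
Jacobian J = [[2·p + 1, 0], [2·p, -2·q - 2]].
At the point, J = [[-1.0000, 0.0000], [-2.0000, -7.0000]] (det J = 7.0000).
Solving J·Δ = −F gives Δ = (-5.0000, 0.1071).
Then the next iterate is (p, q)₁ = (-6.0000, 2.6071).
Re-evaluating at (-6.0000, 2.6071): F = (25.0000, 24.988830), so ‖F‖₂ = 35.3474.

35.3474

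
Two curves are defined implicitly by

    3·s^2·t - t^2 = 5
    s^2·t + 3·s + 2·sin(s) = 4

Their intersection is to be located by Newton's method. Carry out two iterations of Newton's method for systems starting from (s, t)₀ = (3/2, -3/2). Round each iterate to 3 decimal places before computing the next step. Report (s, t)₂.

(0.605, -0.659)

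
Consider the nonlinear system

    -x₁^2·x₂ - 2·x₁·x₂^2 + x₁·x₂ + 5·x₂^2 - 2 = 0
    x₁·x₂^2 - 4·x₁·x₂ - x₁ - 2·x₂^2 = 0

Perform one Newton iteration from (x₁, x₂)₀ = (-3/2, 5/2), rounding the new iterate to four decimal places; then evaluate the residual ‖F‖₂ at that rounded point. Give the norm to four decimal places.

10.7994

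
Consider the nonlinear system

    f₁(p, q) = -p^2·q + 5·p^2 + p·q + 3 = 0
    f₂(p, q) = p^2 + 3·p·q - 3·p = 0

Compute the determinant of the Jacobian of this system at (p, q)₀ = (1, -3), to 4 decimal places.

J = [[-2·p·q + 10·p + q, -p^2 + p], [2·p + 3·q - 3, 3·p]].
At the point, J = [[13.0000, 0.0000], [-10.0000, 3.0000]].
det J = 39.0000.

39.0000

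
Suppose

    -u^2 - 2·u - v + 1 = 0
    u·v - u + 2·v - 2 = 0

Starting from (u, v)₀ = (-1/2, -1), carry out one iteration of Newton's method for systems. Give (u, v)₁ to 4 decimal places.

At (-1/2, -1): F = (2.7500, -3.0000).
Jacobian J = [[-2·u - 2, -1], [v - 1, u + 2]].
At the point, J = [[-1.0000, -1.0000], [-2.0000, 1.5000]] (det J = -3.5000).
Solving J·Δ = −F gives Δ = (0.3214, 2.4286).
Then the next iterate is (u, v)₁ = (-0.1786, 1.4286).

(-0.1786, 1.4286)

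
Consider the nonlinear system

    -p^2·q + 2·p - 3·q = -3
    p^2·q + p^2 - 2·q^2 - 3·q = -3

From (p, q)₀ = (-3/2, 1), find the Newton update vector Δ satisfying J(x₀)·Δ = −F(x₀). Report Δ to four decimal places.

At (-3/2, 1): F = (-5.2500, 2.5000).
Jacobian J = [[-2·p·q + 2, -p^2 - 3], [2·p·q + 2·p, p^2 - 4·q - 3]].
At the point, J = [[5.0000, -5.2500], [-6.0000, -4.7500]] (det J = -55.2500).
Solving J·Δ = −F gives Δ = (0.6889, -0.3439).

(0.6889, -0.3439)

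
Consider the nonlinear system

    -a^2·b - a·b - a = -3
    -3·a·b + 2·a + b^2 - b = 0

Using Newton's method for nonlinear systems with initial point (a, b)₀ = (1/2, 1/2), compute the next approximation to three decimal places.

(1.444, 0.815)

At (1/2, 1/2): F = (2.125, 0.000).
Jacobian J = [[-2·a·b - b - 1, -a^2 - a], [-3·b + 2, -3·a + 2·b - 1]].
At the point, J = [[-2.000, -0.750], [0.500, -1.500]] (det J = 3.375).
Solving J·Δ = −F gives Δ = (0.944, 0.315).
Then the next iterate is (a, b)₁ = (1.444, 0.815).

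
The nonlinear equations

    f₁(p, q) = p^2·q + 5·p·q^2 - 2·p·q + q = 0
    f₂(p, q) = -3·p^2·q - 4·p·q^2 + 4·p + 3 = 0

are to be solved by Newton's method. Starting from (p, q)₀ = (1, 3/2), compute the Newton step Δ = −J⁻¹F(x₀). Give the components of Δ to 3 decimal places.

(1.727, -2.045)

At (1, 3/2): F = (11.250, -6.500).
Jacobian J = [[2·p·q + 5·q^2 - 2·q, p^2 + 10·p·q - 2·p + 1], [-6·p·q - 4·q^2 + 4, -3·p^2 - 8·p·q]].
At the point, J = [[11.250, 15.000], [-14.000, -15.000]] (det J = 41.250).
Solving J·Δ = −F gives Δ = (1.727, -2.045).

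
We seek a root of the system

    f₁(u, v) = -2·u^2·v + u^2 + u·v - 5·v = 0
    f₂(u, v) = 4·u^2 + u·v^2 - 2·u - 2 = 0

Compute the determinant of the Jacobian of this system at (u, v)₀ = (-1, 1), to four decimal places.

J = [[-4·u·v + 2·u + v, -2·u^2 + u - 5], [8·u + v^2 - 2, 2·u·v]].
At the point, J = [[3.0000, -8.0000], [-9.0000, -2.0000]].
det J = -78.0000.

-78.0000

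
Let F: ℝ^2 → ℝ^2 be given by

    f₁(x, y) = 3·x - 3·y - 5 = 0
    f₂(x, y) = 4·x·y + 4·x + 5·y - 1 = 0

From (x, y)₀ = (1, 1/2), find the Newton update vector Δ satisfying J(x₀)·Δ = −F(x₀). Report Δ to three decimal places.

(0.200, -0.967)

At (1, 1/2): F = (-3.500, 7.500).
Jacobian J = [[3, -3], [4·y + 4, 4·x + 5]].
At the point, J = [[3.000, -3.000], [6.000, 9.000]] (det J = 45.000).
Solving J·Δ = −F gives Δ = (0.200, -0.967).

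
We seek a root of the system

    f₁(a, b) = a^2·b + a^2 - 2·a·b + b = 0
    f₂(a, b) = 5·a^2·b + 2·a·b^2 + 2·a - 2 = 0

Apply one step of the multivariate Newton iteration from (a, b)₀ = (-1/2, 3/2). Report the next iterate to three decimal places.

(-0.605, -0.368)

At (-1/2, 3/2): F = (3.625, -3.375).
Jacobian J = [[2·a·b + 2·a - 2·b, a^2 - 2·a + 1], [10·a·b + 2·b^2 + 2, 5·a^2 + 4·a·b]].
At the point, J = [[-5.500, 2.250], [-1.000, -1.750]] (det J = 11.875).
Solving J·Δ = −F gives Δ = (-0.105, -1.868).
Then the next iterate is (a, b)₁ = (-0.605, -0.368).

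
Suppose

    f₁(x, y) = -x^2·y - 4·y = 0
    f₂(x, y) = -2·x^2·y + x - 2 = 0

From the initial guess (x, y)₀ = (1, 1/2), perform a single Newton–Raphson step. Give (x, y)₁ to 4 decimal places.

At (1, 1/2): F = (-2.5000, -2.0000).
Jacobian J = [[-2·x·y, -x^2 - 4], [-4·x·y + 1, -2·x^2]].
At the point, J = [[-1.0000, -5.0000], [-1.0000, -2.0000]] (det J = -3.0000).
Solving J·Δ = −F gives Δ = (-1.6667, -0.1667).
Then the next iterate is (x, y)₁ = (-0.6667, 0.3333).

(-0.6667, 0.3333)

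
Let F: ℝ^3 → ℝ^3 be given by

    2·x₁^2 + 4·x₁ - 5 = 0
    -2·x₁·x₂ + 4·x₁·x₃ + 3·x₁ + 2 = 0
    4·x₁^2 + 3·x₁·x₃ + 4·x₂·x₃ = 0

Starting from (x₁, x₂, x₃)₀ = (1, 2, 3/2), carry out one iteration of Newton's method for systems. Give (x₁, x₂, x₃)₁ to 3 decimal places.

At (1, 2, 3/2): F = (1.000, 7.000, 20.500).
Jacobian J = [[4·x₁ + 4, 0, 0], [-2·x₂ + 4·x₃ + 3, -2·x₁, 4·x₁], [8·x₁ + 3·x₃, 4·x₃, 3·x₁ + 4·x₂]].
At the point, J = [[8.000, 0.000, 0.000], [5.000, -2.000, 4.000], [12.500, 6.000, 11.000]] (det J = -368.000).
Solving J·Δ = −F gives Δ = (-0.125, -0.122, -1.655).
Then the next iterate is (x₁, x₂, x₃)₁ = (0.875, 1.878, -0.155).

(0.875, 1.878, -0.155)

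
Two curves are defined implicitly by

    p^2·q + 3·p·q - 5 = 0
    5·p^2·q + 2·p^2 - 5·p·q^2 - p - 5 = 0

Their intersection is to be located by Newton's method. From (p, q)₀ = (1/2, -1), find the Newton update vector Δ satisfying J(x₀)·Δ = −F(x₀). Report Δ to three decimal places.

(-2.905, -2.784)

At (1/2, -1): F = (-6.750, -8.750).
Jacobian J = [[2·p·q + 3·q, p^2 + 3·p], [10·p·q + 4·p - 5·q^2 - 1, 5·p^2 - 10·p·q]].
At the point, J = [[-4.000, 1.750], [-9.000, 6.250]] (det J = -9.250).
Solving J·Δ = −F gives Δ = (-2.905, -2.784).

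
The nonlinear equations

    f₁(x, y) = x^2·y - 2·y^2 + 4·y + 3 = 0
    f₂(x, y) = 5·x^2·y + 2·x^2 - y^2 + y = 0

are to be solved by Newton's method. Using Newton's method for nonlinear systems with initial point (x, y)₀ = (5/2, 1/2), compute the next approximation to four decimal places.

(2.5390, -0.4360)

At (5/2, 1/2): F = (7.6250, 28.3750).
Jacobian J = [[2·x·y, x^2 - 4·y + 4], [10·x·y + 4·x, 5·x^2 - 2·y + 1]].
At the point, J = [[2.5000, 8.2500], [22.5000, 31.2500]] (det J = -107.5000).
Solving J·Δ = −F gives Δ = (0.0390, -0.9360).
Then the next iterate is (x, y)₁ = (2.5390, -0.4360).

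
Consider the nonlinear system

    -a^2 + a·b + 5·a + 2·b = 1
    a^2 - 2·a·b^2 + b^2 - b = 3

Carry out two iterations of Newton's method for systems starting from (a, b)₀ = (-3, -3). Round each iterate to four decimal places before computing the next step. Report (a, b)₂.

(-8.9646, 14.0996)

At (-3, -3): F = (-22.0000, 72.0000).
Jacobian J = [[-2·a + b + 5, a + 2], [2·a - 2·b^2, -4·a·b + 2·b - 1]].
At the point, J = [[8.0000, -1.0000], [-24.0000, -43.0000]] (det J = -368.0000).
Solving J·Δ = −F gives Δ = (2.7663, 0.1304).
Then the next iterate is (a, b)₁ = (-0.2337, -2.8696).
Round to (-0.2337, -2.8696) and repeat: F = (-7.291690, 12.007674), J = [[2.5978, 1.7663], [-16.936608, -9.421702]].
Δ = (-8.7309, 16.9692), so (a, b)₂ = (-8.9646, 14.0996).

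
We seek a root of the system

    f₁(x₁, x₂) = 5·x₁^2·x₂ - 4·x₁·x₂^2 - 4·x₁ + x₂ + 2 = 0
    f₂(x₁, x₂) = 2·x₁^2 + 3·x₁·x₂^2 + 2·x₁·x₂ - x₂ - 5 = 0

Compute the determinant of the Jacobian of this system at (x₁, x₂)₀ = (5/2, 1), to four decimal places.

139.2500

J = [[10·x₁·x₂ - 4·x₂^2 - 4, 5·x₁^2 - 8·x₁·x₂ + 1], [4·x₁ + 3·x₂^2 + 2·x₂, 6·x₁·x₂ + 2·x₁ - 1]].
At the point, J = [[17.0000, 12.2500], [15.0000, 19.0000]].
det J = 139.2500.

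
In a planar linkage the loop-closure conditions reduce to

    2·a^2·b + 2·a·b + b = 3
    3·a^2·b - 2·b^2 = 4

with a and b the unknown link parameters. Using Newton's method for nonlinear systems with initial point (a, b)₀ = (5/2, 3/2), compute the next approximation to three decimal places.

(2.246, 0.410)

At (5/2, 3/2): F = (24.750, 19.625).
Jacobian J = [[4·a·b + 2·b, 2·a^2 + 2·a + 1], [6·a·b, 3·a^2 - 4·b]].
At the point, J = [[18.000, 18.500], [22.500, 12.750]] (det J = -186.750).
Solving J·Δ = −F gives Δ = (-0.254, -1.090).
Then the next iterate is (a, b)₁ = (2.246, 0.410).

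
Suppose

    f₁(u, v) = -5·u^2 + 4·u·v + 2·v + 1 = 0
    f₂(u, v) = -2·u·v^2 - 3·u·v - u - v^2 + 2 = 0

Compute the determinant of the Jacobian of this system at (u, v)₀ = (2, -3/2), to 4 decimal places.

J = [[-10·u + 4·v, 4·u + 2], [-2·v^2 - 3·v - 1, -4·u·v - 3·u - 2·v]].
At the point, J = [[-26.0000, 10.0000], [-1.0000, 9.0000]].
det J = -224.0000.

-224.0000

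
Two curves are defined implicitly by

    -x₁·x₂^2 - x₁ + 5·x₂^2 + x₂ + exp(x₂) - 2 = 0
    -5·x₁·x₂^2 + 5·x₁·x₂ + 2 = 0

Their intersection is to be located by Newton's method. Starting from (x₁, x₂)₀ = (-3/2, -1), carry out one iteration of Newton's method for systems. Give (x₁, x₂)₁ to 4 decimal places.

(-0.4208, -0.7241)

At (-3/2, -1): F = (5.367879, 17.0000).
Jacobian J = [[-x₂^2 - 1, -2·x₁·x₂ + 10·x₂ + exp(x₂) + 1], [-5·x₂^2 + 5·x₂, -10·x₁·x₂ + 5·x₁]].
At the point, J = [[-2.0000, -11.632121], [-10.0000, -22.5000]] (det J = -71.321206).
Solving J·Δ = −F gives Δ = (1.0792, 0.2759).
Then the next iterate is (x₁, x₂)₁ = (-0.4208, -0.7241).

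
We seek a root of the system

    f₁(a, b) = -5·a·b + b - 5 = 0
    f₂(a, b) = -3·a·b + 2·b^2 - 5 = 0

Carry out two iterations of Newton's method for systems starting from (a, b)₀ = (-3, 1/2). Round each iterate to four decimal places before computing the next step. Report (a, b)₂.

At (-3, 1/2): F = (3.0000, 0.0000).
Jacobian J = [[-5·b, -5·a + 1], [-3·b, -3·a + 4·b]].
At the point, J = [[-2.5000, 16.0000], [-1.5000, 11.0000]] (det J = -3.5000).
Solving J·Δ = −F gives Δ = (9.4286, 1.2857).
Then the next iterate is (a, b)₁ = (6.4286, 1.7857).
Round to (6.4286, 1.7857) and repeat: F = (-60.612055, -33.061204), J = [[-8.9285, -31.1430], [-5.3571, -12.1430]].
Δ = (-5.0261, -0.5053), so (a, b)₂ = (1.4025, 1.2804).

(1.4025, 1.2804)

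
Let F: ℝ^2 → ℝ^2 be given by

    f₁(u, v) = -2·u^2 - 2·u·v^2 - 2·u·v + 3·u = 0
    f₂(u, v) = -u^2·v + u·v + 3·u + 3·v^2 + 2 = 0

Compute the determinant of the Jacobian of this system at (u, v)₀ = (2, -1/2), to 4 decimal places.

22.5000

J = [[-4·u - 2·v^2 - 2·v + 3, -4·u·v - 2·u], [-2·u·v + v + 3, -u^2 + u + 6·v]].
At the point, J = [[-4.5000, 0.0000], [4.5000, -5.0000]].
det J = 22.5000.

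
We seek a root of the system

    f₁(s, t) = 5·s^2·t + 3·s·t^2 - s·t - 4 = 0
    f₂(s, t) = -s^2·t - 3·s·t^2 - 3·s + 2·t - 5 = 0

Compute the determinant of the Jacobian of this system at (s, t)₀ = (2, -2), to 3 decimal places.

-614.000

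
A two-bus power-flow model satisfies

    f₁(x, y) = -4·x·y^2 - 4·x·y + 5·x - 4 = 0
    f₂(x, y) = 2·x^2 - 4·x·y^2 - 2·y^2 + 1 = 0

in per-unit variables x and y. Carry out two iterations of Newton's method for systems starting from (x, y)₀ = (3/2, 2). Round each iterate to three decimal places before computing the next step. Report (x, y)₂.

(-0.177, 1.194)

At (3/2, 2): F = (-32.500, -26.500).
Jacobian J = [[-4·y^2 - 4·y + 5, -8·x·y - 4·x], [4·x - 4·y^2, -8·x·y - 4·y]].
At the point, J = [[-19.000, -30.000], [-10.000, -32.000]] (det J = 308.000).
Solving J·Δ = −F gives Δ = (-0.795, -0.580).
Then the next iterate is (x, y)₁ = (0.705, 1.420).
Round to (0.705, 1.420) and repeat: F = (-10.16565, -7.72500), J = [[-8.74560, -10.82880], [-5.24560, -13.68880]].
Δ = (-0.882, -0.226), so (x, y)₂ = (-0.177, 1.194).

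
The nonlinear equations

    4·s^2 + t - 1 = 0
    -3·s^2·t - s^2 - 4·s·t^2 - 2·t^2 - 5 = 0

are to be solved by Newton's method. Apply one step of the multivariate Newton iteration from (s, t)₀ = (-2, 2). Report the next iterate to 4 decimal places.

(-0.9559, 1.7059)

At (-2, 2): F = (17.0000, -9.0000).
Jacobian J = [[8·s, 1], [-6·s·t - 2·s - 4·t^2, -3·s^2 - 8·s·t - 4·t]].
At the point, J = [[-16.0000, 1.0000], [12.0000, 12.0000]] (det J = -204.0000).
Solving J·Δ = −F gives Δ = (1.0441, -0.2941).
Then the next iterate is (s, t)₁ = (-0.9559, 1.7059).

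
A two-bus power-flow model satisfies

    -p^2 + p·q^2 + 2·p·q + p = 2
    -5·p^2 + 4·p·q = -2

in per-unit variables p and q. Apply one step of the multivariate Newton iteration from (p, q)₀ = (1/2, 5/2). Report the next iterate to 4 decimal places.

At (1/2, 5/2): F = (3.8750, 5.7500).
Jacobian J = [[-2·p + q^2 + 2·q + 1, 2·p·q + 2·p], [-10·p + 4·q, 4·p]].
At the point, J = [[11.2500, 3.5000], [5.0000, 2.0000]] (det J = 5.0000).
Solving J·Δ = −F gives Δ = (2.4750, -9.0625).
Then the next iterate is (p, q)₁ = (2.9750, -6.5625).

(2.9750, -6.5625)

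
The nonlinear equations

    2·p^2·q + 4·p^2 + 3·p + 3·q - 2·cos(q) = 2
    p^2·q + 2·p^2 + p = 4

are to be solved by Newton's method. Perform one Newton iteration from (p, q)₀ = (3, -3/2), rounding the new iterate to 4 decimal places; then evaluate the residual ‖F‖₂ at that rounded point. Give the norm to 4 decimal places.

114.6629

At (3, -3/2): F = (11.358526, 3.5000).
Jacobian J = [[4·p·q + 8·p + 3, 2·p^2 + 2·sin(q) + 3], [2·p·q + 4·p + 1, p^2]].
At the point, J = [[9.0000, 19.005010], [4.0000, 9.0000]] (det J = 4.979960).
Solving J·Δ = −F gives Δ = (-7.1706, 2.7980).
Then the next iterate is (p, q)₁ = (-4.1706, 1.2980).
Re-evaluating at (-4.1706, 1.2980): F = (103.573542, 49.194497), so ‖F‖₂ = 114.6629.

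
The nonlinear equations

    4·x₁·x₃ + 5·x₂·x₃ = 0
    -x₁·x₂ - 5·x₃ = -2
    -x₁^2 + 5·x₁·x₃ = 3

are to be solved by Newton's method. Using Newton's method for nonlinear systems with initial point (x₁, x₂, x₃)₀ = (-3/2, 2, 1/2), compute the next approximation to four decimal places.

At (-3/2, 2, 1/2): F = (2.0000, 2.5000, -9.0000).
Jacobian J = [[4·x₃, 5·x₃, 4·x₁ + 5·x₂], [-x₂, -x₁, -5], [-2·x₁ + 5·x₃, 0, 5·x₁]].
At the point, J = [[2.0000, 2.5000, 4.0000], [-2.0000, 1.5000, -5.0000], [5.5000, 0.0000, -7.5000]] (det J = -161.7500).
Solving J·Δ = −F gives Δ = (1.1801, -1.2087, -0.3346).
Then the next iterate is (x₁, x₂, x₃)₁ = (-0.3199, 0.7913, 0.1654).

(-0.3199, 0.7913, 0.1654)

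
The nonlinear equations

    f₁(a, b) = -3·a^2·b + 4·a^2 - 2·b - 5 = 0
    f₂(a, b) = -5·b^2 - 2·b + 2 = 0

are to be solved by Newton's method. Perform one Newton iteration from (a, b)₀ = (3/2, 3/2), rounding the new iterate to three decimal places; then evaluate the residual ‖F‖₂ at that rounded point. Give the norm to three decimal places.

6.829

At (3/2, 3/2): F = (-9.125, -12.250).
Jacobian J = [[-6·a·b + 8·a, -3·a^2 - 2], [0, -10·b - 2]].
At the point, J = [[-1.500, -8.750], [0.000, -17.000]] (det J = 25.500).
Solving J·Δ = −F gives Δ = (-1.880, -0.721).
Then the next iterate is (a, b)₁ = (-0.380, 0.779).
Re-evaluating at (-0.380, 0.779): F = (-6.31786, -2.59221), so ‖F‖₂ = 6.829.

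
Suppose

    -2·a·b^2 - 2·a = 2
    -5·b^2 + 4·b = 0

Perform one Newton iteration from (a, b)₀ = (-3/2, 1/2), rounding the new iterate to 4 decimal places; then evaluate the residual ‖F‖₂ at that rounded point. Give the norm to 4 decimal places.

3.7713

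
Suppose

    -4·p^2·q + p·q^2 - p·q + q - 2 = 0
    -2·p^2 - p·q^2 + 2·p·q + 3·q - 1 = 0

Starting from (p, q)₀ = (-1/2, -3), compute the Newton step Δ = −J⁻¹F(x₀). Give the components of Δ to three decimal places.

At (-1/2, -3): F = (-8.000, -3.000).
Jacobian J = [[-8·p·q + q^2 - q, -4·p^2 + 2·p·q - p + 1], [-4·p - q^2 + 2·q, -2·p·q + 2·p + 3]].
At the point, J = [[0.000, 3.500], [-13.000, -1.000]] (det J = 45.500).
Solving J·Δ = −F gives Δ = (-0.407, 2.286).

(-0.407, 2.286)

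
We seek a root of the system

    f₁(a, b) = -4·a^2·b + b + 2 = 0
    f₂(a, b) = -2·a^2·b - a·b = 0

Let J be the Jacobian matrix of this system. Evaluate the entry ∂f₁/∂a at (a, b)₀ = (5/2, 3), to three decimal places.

-60.000

∂f₁/∂a = -8·a·b.
At (5/2, 3) this is -60.000.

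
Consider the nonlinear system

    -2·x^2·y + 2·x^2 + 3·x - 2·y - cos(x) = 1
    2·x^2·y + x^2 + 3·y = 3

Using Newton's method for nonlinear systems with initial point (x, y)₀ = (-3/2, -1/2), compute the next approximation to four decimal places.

(-1.7459, 0.1000)

At (-3/2, -1/2): F = (2.179263, -4.5000).
Jacobian J = [[-4·x·y + 4·x + sin(x) + 3, -2·x^2 - 2], [4·x·y + 2·x, 2·x^2 + 3]].
At the point, J = [[-6.997495, -6.5000], [0.0000, 7.5000]] (det J = -52.481212).
Solving J·Δ = −F gives Δ = (-0.2459, 0.6000).
Then the next iterate is (x, y)₁ = (-1.7459, 0.1000).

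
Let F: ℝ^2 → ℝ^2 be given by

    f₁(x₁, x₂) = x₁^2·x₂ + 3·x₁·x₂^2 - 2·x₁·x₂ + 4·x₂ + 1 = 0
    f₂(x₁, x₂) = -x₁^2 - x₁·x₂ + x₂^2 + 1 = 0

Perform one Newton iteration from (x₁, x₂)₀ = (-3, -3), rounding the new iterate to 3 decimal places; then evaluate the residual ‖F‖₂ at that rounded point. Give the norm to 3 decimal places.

41.063

At (-3, -3): F = (-137.000, -8.000).
Jacobian J = [[2·x₁·x₂ + 3·x₂^2 - 2·x₂, x₁^2 + 6·x₁·x₂ - 2·x₁ + 4], [-2·x₁ - x₂, -x₁ + 2·x₂]].
At the point, J = [[51.000, 73.000], [9.000, -3.000]] (det J = -810.000).
Solving J·Δ = −F gives Δ = (1.228, 1.019).
Then the next iterate is (x₁, x₂)₁ = (-1.772, -1.981).
Re-evaluating at (-1.772, -1.981): F = (-41.02688, -1.72595), so ‖F‖₂ = 41.063.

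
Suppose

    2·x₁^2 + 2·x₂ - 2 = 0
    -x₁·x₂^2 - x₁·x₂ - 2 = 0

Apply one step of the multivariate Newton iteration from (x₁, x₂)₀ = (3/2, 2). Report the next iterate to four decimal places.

(0.6894, 1.1818)

At (3/2, 2): F = (6.5000, -11.0000).
Jacobian J = [[4·x₁, 2], [-x₂^2 - x₂, -2·x₁·x₂ - x₁]].
At the point, J = [[6.0000, 2.0000], [-6.0000, -7.5000]] (det J = -33.0000).
Solving J·Δ = −F gives Δ = (-0.8106, -0.8182).
Then the next iterate is (x₁, x₂)₁ = (0.6894, 1.1818).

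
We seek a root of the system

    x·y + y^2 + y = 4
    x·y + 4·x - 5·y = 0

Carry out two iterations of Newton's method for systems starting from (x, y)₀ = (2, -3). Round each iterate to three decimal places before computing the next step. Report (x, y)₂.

(3.006, 2.153)

At (2, -3): F = (-4.000, 17.000).
Jacobian J = [[y, x + 2·y + 1], [y + 4, x - 5]].
At the point, J = [[-3.000, -3.000], [1.000, -3.000]] (det J = 12.000).
Solving J·Δ = −F gives Δ = (-5.250, 3.917).
Then the next iterate is (x, y)₁ = (-3.250, 0.917).
Round to (-3.250, 0.917) and repeat: F = (-5.22236, -20.56525), J = [[0.917, -0.416], [4.917, -8.250]].
Δ = (6.256, 1.236), so (x, y)₂ = (3.006, 2.153).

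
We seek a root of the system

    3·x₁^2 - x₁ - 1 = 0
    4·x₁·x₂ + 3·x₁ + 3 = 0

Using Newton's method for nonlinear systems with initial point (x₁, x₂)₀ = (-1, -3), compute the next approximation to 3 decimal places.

(-0.571, -0.964)

At (-1, -3): F = (3.000, 12.000).
Jacobian J = [[6·x₁ - 1, 0], [4·x₂ + 3, 4·x₁]].
At the point, J = [[-7.000, 0.000], [-9.000, -4.000]] (det J = 28.000).
Solving J·Δ = −F gives Δ = (0.429, 2.036).
Then the next iterate is (x₁, x₂)₁ = (-0.571, -0.964).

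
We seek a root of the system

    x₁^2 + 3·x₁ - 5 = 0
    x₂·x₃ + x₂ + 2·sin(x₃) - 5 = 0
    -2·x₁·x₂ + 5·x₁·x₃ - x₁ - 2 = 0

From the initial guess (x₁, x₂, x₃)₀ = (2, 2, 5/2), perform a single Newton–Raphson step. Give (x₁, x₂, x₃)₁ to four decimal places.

(1.2857, 1.2094, 1.4195)

At (2, 2, 5/2): F = (5.0000, 3.196944, 13.0000).
Jacobian J = [[2·x₁ + 3, 0, 0], [0, x₃ + 1, x₂ + 2·cos(x₃)], [-2·x₂ + 5·x₃ - 1, -2·x₁, 5·x₁]].
At the point, J = [[7.0000, 0.0000, 0.0000], [0.0000, 3.5000, 0.397713], [7.5000, -4.0000, 10.0000]] (det J = 256.135958).
Solving J·Δ = −F gives Δ = (-0.7143, -0.7906, -1.0805).
Then the next iterate is (x₁, x₂, x₃)₁ = (1.2857, 1.2094, 1.4195).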